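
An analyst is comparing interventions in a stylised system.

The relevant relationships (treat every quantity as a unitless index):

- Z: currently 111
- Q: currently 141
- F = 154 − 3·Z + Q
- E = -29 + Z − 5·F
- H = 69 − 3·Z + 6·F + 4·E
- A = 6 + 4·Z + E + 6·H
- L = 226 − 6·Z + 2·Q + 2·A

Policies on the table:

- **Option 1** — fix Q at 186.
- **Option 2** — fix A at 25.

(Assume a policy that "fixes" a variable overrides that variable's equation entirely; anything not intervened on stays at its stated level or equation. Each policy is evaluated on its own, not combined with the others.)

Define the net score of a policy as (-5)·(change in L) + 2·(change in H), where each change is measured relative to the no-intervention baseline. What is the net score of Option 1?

38340

Baseline:
  Z = 111
  Q = 141
  F = 154 − 3·111 + 141 = -38
  E = -29 + 111 − 5·(-38) = 272
  H = 69 − 3·111 + 6·(-38) + 4·272 = 596
  A = 6 + 4·111 + 272 + 6·596 = 4298
  L = 226 − 6·111 + 2·141 + 2·4298 = 8438
Option 1 (Q := 186):
  Z = 111
  Q = 186
  F = 154 − 3·111 + 186 = 7
  E = -29 + 111 − 5·7 = 47
  H = 69 − 3·111 + 6·7 + 4·47 = -34
  A = 6 + 4·111 + 47 + 6·(-34) = 293
  L = 226 − 6·111 + 2·186 + 2·293 = 518
ΔL = 518 − 8438 = -7920; ΔH = -34 − 596 = -630
Score = (-5)·(-7920) + 2·(-630) = 38340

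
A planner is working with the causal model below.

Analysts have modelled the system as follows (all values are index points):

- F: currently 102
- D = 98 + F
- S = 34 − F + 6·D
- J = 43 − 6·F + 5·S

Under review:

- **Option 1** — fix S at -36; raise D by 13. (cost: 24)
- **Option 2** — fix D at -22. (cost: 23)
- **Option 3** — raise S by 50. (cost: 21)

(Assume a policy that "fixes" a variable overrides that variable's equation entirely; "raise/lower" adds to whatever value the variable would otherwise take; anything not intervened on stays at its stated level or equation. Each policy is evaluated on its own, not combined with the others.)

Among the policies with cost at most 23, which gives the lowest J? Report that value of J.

Option 2 (D := -22):
  F = 102
  D = -22
  S = 34 − 102 + 6·(-22) = -200
  J = 43 − 6·102 + 5·(-200) = -1569
Option 3 (S + 50):
  F = 102
  D = 98 + 102 = 200
  S = 34 − 102 + 6·200 (+50 from intervention) = 1182
  J = 43 − 6·102 + 5·1182 = 5341
Comparing — Option 2: J=-1569, Option 3: J=5341. Lowest is -1569 (Option 2).

-1569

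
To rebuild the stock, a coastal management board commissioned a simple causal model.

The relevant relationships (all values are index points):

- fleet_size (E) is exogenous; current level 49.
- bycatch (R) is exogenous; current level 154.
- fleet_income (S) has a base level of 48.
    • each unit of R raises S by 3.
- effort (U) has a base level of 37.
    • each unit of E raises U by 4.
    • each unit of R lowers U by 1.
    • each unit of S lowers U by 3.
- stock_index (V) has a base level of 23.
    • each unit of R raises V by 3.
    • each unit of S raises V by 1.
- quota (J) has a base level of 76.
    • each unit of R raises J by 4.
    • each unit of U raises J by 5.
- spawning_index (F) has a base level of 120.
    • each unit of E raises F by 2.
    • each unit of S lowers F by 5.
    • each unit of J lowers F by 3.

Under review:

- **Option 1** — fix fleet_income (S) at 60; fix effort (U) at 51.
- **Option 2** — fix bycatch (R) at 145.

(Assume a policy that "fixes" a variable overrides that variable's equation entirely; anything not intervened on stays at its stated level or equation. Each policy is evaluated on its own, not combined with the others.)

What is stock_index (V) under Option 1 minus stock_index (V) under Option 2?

Option 1 (S := 60, U := 51):
  R = 154
  S = 60
  V = 23 + 3·154 + 60 = 545
Option 2 (R := 145):
  R = 145
  S = 48 + 3·145 = 483
  V = 23 + 3·145 + 483 = 941
V: 545 − 941 = -396

-396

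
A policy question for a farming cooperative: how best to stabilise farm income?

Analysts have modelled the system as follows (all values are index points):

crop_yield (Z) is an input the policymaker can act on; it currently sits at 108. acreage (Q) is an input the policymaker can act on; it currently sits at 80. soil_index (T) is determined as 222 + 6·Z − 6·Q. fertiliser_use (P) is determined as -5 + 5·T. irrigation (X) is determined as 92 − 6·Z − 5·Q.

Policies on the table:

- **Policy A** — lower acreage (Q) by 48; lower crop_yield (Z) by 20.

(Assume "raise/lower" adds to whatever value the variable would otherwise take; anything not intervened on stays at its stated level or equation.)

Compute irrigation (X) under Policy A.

-596

Policy A (Q − 48, Z − 20):
  Z = 108 − 20 = 88
  Q = 80 − 48 = 32
  X = 92 − 6·88 − 5·32 = -596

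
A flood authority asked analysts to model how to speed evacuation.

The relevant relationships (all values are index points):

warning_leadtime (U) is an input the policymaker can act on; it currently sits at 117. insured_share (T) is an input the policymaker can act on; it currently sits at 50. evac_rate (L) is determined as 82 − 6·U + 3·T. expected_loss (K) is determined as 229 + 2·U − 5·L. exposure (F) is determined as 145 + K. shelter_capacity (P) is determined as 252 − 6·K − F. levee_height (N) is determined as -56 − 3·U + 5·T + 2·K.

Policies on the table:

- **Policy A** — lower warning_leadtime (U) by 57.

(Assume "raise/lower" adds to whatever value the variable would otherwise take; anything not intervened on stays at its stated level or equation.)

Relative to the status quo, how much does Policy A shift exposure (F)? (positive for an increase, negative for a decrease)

-1824

Baseline:
  U = 117
  T = 50
  L = 82 − 6·117 + 3·50 = -470
  K = 229 + 2·117 − 5·(-470) = 2813
  F = 145 + 2813 = 2958
Policy A (U − 57):
  U = 117 − 57 = 60
  T = 50
  L = 82 − 6·60 + 3·50 = -128
  K = 229 + 2·60 − 5·(-128) = 989
  F = 145 + 989 = 1134
Change in F: 1134 − 2958 = -1824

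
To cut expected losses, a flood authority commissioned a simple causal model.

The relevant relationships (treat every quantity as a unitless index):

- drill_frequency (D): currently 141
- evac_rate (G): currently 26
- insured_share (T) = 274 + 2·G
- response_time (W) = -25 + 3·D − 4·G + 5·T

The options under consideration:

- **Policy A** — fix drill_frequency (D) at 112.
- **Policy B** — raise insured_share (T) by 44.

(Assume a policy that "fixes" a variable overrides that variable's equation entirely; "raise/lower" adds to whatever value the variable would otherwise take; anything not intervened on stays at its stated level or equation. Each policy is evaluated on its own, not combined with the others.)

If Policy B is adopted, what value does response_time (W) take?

Policy B (T + 44):
  D = 141
  G = 26
  T = 274 + 2·26 (+44 from intervention) = 370
  W = -25 + 3·141 − 4·26 + 5·370 = 2144

2144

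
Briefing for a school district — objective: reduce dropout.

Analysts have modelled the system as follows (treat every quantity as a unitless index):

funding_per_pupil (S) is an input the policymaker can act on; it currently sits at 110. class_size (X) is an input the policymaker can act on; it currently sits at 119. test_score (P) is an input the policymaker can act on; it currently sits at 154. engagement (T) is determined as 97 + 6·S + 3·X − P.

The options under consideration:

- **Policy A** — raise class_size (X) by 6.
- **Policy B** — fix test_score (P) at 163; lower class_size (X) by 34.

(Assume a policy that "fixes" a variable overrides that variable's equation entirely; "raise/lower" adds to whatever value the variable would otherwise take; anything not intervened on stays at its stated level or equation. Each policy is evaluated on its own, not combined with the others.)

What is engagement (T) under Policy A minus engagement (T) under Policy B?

Policy A (X + 6):
  S = 110
  X = 119 + 6 = 125
  P = 154
  T = 97 + 6·110 + 3·125 − 154 = 978
Policy B (P := 163, X − 34):
  S = 110
  X = 119 − 34 = 85
  P = 163
  T = 97 + 6·110 + 3·85 − 163 = 849
T: 978 − 849 = 129

129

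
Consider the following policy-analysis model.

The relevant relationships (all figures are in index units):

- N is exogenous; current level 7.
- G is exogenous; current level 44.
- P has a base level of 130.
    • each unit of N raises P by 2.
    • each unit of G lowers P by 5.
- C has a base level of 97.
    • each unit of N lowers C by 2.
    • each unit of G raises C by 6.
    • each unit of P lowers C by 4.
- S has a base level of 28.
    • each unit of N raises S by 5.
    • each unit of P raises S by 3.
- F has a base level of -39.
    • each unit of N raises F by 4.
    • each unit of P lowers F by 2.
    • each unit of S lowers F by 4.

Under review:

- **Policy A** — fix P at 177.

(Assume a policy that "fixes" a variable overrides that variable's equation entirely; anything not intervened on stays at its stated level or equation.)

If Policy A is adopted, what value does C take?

Policy A (P := 177):
  N = 7
  G = 44
  P = 177
  C = 97 − 2·7 + 6·44 − 4·177 = -361

-361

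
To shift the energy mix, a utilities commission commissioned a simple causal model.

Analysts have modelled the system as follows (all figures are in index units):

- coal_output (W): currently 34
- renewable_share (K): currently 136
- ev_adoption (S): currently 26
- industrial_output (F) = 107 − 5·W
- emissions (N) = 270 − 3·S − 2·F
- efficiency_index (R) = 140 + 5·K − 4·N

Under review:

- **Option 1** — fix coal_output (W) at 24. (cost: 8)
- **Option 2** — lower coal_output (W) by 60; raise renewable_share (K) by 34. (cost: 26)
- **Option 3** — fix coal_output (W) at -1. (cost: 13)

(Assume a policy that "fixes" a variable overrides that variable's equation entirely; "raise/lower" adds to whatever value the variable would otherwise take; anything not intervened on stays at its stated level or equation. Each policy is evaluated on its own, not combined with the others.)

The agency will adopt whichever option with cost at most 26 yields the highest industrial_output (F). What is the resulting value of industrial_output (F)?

Option 1 (W := 24):
  W = 24
  F = 107 − 5·24 = -13
Option 2 (W − 60, K + 34):
  W = 34 − 60 = -26
  F = 107 − 5·(-26) = 237
Option 3 (W := -1):
  W = -1
  F = 107 − 5·(-1) = 112
Comparing — Option 1: F=-13, Option 2: F=237, Option 3: F=112. Highest is 237 (Option 2).

237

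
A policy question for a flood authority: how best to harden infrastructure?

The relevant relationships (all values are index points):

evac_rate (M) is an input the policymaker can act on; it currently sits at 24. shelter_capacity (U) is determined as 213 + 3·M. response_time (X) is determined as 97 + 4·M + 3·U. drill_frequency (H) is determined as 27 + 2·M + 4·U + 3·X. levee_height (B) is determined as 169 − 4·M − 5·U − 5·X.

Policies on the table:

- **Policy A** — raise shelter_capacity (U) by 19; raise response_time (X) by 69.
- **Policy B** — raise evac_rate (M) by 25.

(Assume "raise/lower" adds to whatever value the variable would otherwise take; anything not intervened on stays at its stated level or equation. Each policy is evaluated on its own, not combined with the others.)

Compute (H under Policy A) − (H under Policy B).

-871

Policy A (U + 19, X + 69):
  M = 24
  U = 213 + 3·24 (+19 from intervention) = 304
  X = 97 + 4·24 + 3·304 (+69 from intervention) = 1174
  H = 27 + 2·24 + 4·304 + 3·1174 = 4813
Policy B (M + 25):
  M = 24 + 25 = 49
  U = 213 + 3·49 = 360
  X = 97 + 4·49 + 3·360 = 1373
  H = 27 + 2·49 + 4·360 + 3·1373 = 5684
H: 4813 − 5684 = -871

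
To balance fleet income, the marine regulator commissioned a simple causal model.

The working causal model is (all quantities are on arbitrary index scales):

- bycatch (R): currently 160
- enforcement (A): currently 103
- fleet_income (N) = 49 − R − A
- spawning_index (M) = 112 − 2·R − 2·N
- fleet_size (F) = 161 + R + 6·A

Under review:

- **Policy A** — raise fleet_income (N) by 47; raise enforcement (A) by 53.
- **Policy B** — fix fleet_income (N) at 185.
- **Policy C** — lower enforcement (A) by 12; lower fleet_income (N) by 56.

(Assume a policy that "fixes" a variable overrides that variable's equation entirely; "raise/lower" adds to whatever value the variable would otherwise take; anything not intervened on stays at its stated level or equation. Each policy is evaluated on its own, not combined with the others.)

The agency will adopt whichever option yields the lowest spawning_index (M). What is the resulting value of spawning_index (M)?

Policy A (N + 47, A + 53):
  R = 160
  A = 103 + 53 = 156
  N = 49 − 160 − 156 (+47 from intervention) = -220
  M = 112 − 2·160 − 2·(-220) = 232
Policy B (N := 185):
  R = 160
  A = 103
  N = 185
  M = 112 − 2·160 − 2·185 = -578
Policy C (A − 12, N − 56):
  R = 160
  A = 103 − 12 = 91
  N = 49 − 160 − 91 (−56 from intervention) = -258
  M = 112 − 2·160 − 2·(-258) = 308
Comparing — Policy A: M=232, Policy B: M=-578, Policy C: M=308. Lowest is -578 (Policy B).

-578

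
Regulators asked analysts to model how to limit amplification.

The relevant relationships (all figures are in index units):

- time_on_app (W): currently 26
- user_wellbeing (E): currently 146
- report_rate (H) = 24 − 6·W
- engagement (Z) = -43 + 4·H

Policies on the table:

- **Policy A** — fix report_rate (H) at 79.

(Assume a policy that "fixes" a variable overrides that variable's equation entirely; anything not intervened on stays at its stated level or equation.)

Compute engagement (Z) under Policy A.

Policy A (H := 79):
  W = 26
  H = 79
  Z = -43 + 4·79 = 273

273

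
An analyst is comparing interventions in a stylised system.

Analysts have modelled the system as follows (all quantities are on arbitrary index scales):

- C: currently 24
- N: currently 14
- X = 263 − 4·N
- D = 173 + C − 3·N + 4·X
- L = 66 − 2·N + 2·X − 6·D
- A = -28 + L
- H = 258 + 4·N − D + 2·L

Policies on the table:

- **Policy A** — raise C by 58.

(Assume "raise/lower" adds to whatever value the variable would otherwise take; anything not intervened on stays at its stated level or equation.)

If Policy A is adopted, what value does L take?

-5794

Policy A (C + 58):
  C = 24 + 58 = 82
  N = 14
  X = 263 − 4·14 = 207
  D = 173 + 82 − 3·14 + 4·207 = 1041
  L = 66 − 2·14 + 2·207 − 6·1041 = -5794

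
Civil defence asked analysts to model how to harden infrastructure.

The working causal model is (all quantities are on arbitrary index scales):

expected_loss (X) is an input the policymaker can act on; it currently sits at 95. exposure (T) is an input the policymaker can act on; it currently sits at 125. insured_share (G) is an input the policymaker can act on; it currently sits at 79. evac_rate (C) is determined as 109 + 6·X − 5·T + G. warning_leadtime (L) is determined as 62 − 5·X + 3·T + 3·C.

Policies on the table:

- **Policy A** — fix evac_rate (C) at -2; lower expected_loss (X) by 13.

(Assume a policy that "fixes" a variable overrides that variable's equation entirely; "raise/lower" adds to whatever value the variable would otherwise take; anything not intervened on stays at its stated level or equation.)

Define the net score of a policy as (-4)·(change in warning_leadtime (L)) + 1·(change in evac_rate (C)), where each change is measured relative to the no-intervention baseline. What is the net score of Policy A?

1225

Baseline:
  X = 95
  T = 125
  G = 79
  C = 109 + 6·95 − 5·125 + 79 = 133
  L = 62 − 5·95 + 3·125 + 3·133 = 361
Policy A (C := -2, X − 13):
  X = 95 − 13 = 82
  T = 125
  G = 79
  C = -2
  L = 62 − 5·82 + 3·125 + 3·(-2) = 21
ΔL = 21 − 361 = -340; ΔC = -2 − 133 = -135
Score = (-4)·(-340) + 1·(-135) = 1225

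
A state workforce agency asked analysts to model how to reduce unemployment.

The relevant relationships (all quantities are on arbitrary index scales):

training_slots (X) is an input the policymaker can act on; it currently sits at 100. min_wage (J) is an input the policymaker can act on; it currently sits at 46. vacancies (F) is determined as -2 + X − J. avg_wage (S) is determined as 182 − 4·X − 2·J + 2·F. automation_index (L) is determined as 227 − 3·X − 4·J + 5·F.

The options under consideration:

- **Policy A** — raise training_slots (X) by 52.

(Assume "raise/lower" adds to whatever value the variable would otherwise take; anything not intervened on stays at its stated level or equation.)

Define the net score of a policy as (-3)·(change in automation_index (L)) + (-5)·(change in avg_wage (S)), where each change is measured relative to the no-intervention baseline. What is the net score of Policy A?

208

Baseline:
  X = 100
  J = 46
  F = -2 + 100 − 46 = 52
  S = 182 − 4·100 − 2·46 + 2·52 = -206
  L = 227 − 3·100 − 4·46 + 5·52 = 3
Policy A (X + 52):
  X = 100 + 52 = 152
  J = 46
  F = -2 + 152 − 46 = 104
  S = 182 − 4·152 − 2·46 + 2·104 = -310
  L = 227 − 3·152 − 4·46 + 5·104 = 107
ΔL = 107 − 3 = 104; ΔS = -310 − (-206) = -104
Score = (-3)·104 + (-5)·(-104) = 208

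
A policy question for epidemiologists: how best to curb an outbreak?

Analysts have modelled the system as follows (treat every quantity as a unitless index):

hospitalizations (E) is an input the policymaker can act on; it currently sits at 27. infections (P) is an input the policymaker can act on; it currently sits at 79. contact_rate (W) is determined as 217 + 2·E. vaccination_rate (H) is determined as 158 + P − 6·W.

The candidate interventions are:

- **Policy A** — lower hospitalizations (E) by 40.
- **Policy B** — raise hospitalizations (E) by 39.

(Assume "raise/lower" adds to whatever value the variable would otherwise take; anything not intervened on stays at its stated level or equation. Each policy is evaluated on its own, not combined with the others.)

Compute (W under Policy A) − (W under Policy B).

-158

Policy A (E − 40):
  E = 27 − 40 = -13
  W = 217 + 2·(-13) = 191
Policy B (E + 39):
  E = 27 + 39 = 66
  W = 217 + 2·66 = 349
W: 191 − 349 = -158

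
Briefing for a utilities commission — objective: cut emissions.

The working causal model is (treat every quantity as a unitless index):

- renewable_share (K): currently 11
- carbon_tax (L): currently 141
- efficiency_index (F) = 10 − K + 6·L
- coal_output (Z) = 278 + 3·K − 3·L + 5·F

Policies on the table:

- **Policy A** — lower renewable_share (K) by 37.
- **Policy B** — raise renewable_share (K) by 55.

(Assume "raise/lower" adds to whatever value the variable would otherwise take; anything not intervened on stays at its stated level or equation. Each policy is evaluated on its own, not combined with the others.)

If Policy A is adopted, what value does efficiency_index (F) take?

Policy A (K − 37):
  K = 11 − 37 = -26
  L = 141
  F = 10 − (-26) + 6·141 = 882

882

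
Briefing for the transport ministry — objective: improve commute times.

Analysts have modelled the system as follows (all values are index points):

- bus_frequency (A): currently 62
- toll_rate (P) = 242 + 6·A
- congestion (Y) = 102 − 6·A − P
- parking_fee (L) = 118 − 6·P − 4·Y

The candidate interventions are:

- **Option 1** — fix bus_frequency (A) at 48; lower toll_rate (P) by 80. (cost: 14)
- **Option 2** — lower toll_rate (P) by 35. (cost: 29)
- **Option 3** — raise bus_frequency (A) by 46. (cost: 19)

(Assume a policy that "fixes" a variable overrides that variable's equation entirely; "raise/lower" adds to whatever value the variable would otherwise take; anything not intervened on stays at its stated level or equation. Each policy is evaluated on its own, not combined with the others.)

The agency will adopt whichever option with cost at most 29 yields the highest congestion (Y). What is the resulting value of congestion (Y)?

-636

Option 1 (A := 48, P − 80):
  A = 48
  P = 242 + 6·48 (−80 from intervention) = 450
  Y = 102 − 6·48 − 450 = -636
Option 2 (P − 35):
  A = 62
  P = 242 + 6·62 (−35 from intervention) = 579
  Y = 102 − 6·62 − 579 = -849
Option 3 (A + 46):
  A = 62 + 46 = 108
  P = 242 + 6·108 = 890
  Y = 102 − 6·108 − 890 = -1436
Comparing — Option 1: Y=-636, Option 2: Y=-849, Option 3: Y=-1436. Highest is -636 (Option 1).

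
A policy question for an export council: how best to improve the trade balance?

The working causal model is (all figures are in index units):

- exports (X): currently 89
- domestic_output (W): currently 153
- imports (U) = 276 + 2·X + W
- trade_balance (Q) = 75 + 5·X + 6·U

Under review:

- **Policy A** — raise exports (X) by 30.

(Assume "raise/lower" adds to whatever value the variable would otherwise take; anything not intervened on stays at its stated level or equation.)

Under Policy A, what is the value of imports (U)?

Policy A (X + 30):
  X = 89 + 30 = 119
  W = 153
  U = 276 + 2·119 + 153 = 667

667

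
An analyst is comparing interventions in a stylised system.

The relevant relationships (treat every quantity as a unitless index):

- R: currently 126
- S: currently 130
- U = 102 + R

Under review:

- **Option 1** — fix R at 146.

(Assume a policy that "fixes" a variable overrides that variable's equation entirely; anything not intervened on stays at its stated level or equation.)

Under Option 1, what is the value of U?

Option 1 (R := 146):
  R = 146
  U = 102 + 146 = 248

248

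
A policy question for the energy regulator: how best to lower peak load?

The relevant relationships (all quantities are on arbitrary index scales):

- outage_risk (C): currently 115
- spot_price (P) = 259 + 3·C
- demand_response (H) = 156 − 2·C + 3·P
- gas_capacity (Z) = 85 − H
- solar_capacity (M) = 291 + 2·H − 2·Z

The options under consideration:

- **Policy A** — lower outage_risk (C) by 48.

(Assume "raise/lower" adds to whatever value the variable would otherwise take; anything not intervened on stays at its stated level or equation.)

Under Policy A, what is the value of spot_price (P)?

Policy A (C − 48):
  C = 115 − 48 = 67
  P = 259 + 3·67 = 460

460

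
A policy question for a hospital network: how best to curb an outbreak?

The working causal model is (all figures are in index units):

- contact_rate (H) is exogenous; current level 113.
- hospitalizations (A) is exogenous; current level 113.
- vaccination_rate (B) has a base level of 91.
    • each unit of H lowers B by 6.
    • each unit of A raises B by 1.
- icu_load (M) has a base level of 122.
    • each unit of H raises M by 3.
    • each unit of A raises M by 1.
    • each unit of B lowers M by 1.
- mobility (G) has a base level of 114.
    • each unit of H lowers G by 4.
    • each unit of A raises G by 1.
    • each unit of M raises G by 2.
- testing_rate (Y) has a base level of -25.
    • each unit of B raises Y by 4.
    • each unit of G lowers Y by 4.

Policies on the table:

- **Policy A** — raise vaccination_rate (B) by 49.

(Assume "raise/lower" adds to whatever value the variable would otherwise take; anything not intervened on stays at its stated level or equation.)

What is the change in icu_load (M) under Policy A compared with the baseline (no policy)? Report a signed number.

Baseline:
  H = 113
  A = 113
  B = 91 − 6·113 + 113 = -474
  M = 122 + 3·113 + 113 − (-474) = 1048
Policy A (B + 49):
  H = 113
  A = 113
  B = 91 − 6·113 + 113 (+49 from intervention) = -425
  M = 122 + 3·113 + 113 − (-425) = 999
Change in M: 999 − 1048 = -49

-49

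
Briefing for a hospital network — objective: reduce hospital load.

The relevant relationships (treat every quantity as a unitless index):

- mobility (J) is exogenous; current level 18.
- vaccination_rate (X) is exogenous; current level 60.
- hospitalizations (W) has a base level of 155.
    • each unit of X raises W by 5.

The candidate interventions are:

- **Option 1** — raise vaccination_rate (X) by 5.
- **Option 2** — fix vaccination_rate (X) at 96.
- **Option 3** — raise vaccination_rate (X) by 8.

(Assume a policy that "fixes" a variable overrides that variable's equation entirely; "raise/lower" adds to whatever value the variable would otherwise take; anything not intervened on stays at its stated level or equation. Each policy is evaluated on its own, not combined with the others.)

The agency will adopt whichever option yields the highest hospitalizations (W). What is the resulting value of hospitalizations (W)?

635

Option 1 (X + 5):
  X = 60 + 5 = 65
  W = 155 + 5·65 = 480
Option 2 (X := 96):
  X = 96
  W = 155 + 5·96 = 635
Option 3 (X + 8):
  X = 60 + 8 = 68
  W = 155 + 5·68 = 495
Comparing — Option 1: W=480, Option 2: W=635, Option 3: W=495. Highest is 635 (Option 2).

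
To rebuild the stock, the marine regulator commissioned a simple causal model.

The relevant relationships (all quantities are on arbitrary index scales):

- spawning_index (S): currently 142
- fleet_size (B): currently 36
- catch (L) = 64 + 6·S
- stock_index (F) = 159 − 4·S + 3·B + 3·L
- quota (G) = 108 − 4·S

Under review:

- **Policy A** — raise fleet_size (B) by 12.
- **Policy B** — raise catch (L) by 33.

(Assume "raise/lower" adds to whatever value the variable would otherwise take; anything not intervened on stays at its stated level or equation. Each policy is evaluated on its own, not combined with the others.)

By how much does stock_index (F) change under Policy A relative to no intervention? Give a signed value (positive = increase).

Baseline:
  S = 142
  B = 36
  L = 64 + 6·142 = 916
  F = 159 − 4·142 + 3·36 + 3·916 = 2447
Policy A (B + 12):
  S = 142
  B = 36 + 12 = 48
  L = 64 + 6·142 = 916
  F = 159 − 4·142 + 3·48 + 3·916 = 2483
Change in F: 2483 − 2447 = 36

36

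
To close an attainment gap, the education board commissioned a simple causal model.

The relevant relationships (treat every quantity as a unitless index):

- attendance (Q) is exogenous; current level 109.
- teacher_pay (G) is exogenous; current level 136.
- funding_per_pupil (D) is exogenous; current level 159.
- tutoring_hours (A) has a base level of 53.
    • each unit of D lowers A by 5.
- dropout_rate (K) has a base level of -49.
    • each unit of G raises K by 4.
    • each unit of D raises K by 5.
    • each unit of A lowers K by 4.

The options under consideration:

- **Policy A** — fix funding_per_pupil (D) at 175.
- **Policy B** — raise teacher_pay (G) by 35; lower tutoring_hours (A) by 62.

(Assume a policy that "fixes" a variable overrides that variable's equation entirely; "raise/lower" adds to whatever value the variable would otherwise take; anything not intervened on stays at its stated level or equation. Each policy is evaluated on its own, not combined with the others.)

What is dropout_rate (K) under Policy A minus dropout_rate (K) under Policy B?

12

Policy A (D := 175):
  G = 136
  D = 175
  A = 53 − 5·175 = -822
  K = -49 + 4·136 + 5·175 − 4·(-822) = 4658
Policy B (G + 35, A − 62):
  G = 136 + 35 = 171
  D = 159
  A = 53 − 5·159 (−62 from intervention) = -804
  K = -49 + 4·171 + 5·159 − 4·(-804) = 4646
K: 4658 − 4646 = 12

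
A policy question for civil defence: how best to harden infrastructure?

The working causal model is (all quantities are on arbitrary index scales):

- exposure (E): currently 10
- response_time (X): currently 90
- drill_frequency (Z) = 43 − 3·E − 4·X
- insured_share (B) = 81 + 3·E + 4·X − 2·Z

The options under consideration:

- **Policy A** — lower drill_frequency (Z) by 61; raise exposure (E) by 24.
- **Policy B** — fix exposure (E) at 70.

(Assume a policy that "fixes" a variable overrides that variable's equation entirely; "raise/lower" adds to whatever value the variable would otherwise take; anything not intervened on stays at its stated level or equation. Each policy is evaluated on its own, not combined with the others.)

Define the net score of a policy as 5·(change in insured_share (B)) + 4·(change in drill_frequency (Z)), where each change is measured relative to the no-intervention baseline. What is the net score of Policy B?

Baseline:
  E = 10
  X = 90
  Z = 43 − 3·10 − 4·90 = -347
  B = 81 + 3·10 + 4·90 − 2·(-347) = 1165
Policy B (E := 70):
  E = 70
  X = 90
  Z = 43 − 3·70 − 4·90 = -527
  B = 81 + 3·70 + 4·90 − 2·(-527) = 1705
ΔB = 1705 − 1165 = 540; ΔZ = -527 − (-347) = -180
Score = 5·540 + 4·(-180) = 1980

1980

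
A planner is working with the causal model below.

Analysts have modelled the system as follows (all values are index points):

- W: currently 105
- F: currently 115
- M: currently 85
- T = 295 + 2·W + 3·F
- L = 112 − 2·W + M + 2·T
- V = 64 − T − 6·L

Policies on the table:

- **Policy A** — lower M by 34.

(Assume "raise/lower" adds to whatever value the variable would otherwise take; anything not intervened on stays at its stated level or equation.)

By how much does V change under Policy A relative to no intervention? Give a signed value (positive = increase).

204

Baseline:
  W = 105
  F = 115
  M = 85
  T = 295 + 2·105 + 3·115 = 850
  L = 112 − 2·105 + 85 + 2·850 = 1687
  V = 64 − 850 − 6·1687 = -10908
Policy A (M − 34):
  W = 105
  F = 115
  M = 85 − 34 = 51
  T = 295 + 2·105 + 3·115 = 850
  L = 112 − 2·105 + 51 + 2·850 = 1653
  V = 64 − 850 − 6·1653 = -10704
Change in V: -10704 − (-10908) = 204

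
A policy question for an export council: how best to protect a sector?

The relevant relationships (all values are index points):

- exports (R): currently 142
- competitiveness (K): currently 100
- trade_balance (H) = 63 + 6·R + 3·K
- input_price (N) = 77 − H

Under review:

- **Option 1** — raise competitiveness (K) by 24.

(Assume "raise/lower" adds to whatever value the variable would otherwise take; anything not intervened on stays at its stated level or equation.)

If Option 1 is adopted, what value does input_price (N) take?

-1210

Option 1 (K + 24):
  R = 142
  K = 100 + 24 = 124
  H = 63 + 6·142 + 3·124 = 1287
  N = 77 − 1287 = -1210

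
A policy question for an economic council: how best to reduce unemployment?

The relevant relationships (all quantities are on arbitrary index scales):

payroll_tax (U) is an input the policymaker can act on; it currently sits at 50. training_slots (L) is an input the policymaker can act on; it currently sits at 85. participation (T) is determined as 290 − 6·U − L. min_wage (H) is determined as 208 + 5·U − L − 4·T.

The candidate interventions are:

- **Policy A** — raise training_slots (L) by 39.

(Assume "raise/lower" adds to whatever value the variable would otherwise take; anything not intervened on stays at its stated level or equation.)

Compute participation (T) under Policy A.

Policy A (L + 39):
  U = 50
  L = 85 + 39 = 124
  T = 290 − 6·50 − 124 = -134

-134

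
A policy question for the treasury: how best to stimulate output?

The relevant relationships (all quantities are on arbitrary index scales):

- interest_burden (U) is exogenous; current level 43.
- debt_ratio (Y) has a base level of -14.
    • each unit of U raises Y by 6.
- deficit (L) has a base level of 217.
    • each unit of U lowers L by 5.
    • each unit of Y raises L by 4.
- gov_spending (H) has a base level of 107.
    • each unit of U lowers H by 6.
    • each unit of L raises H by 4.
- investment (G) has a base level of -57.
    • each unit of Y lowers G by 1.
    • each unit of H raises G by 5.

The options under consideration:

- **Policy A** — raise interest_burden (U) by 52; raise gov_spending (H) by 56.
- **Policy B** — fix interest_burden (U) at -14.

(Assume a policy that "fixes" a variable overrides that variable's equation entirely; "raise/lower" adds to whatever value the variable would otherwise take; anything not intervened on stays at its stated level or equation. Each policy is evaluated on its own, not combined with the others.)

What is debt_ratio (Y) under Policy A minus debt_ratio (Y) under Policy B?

Policy A (U + 52, H + 56):
  U = 43 + 52 = 95
  Y = -14 + 6·95 = 556
Policy B (U := -14):
  U = -14
  Y = -14 + 6·(-14) = -98
Y: 556 − (-98) = 654

654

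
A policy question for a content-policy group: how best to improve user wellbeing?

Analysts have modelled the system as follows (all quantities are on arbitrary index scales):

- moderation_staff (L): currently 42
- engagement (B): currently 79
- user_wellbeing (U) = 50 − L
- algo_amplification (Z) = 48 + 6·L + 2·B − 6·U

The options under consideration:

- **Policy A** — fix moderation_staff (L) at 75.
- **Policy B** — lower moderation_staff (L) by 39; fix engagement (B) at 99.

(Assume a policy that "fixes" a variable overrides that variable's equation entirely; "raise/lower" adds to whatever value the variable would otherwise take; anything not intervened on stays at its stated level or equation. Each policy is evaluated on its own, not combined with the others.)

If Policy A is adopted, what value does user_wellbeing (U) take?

-25

Policy A (L := 75):
  L = 75
  U = 50 − 75 = -25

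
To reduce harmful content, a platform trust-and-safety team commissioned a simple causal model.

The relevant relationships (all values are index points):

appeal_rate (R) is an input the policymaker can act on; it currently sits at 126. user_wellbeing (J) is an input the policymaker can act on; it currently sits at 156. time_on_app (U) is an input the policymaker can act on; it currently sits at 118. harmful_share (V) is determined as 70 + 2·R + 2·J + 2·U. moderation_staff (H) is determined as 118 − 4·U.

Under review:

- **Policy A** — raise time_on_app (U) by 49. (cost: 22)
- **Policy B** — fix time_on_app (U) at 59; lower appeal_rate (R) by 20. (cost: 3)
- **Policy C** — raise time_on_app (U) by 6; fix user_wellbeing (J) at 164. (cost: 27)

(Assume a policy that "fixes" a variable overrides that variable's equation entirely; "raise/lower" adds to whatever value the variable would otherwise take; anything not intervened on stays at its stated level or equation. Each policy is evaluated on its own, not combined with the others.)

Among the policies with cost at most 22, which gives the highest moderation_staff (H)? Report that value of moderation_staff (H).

Policy A (U + 49):
  U = 118 + 49 = 167
  H = 118 − 4·167 = -550
Policy B (U := 59, R − 20):
  U = 59
  H = 118 − 4·59 = -118
Comparing — Policy A: H=-550, Policy B: H=-118. Highest is -118 (Policy B).

-118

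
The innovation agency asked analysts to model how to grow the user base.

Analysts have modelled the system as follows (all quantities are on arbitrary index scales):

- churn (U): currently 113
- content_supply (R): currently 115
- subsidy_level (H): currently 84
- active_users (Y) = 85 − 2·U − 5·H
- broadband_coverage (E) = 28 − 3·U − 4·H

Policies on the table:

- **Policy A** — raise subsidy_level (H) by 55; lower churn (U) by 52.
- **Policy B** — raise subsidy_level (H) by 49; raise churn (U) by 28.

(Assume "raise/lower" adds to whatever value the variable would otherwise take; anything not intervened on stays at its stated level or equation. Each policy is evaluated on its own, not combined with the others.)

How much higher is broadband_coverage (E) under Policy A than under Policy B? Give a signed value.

Policy A (H + 55, U − 52):
  U = 113 − 52 = 61
  H = 84 + 55 = 139
  E = 28 − 3·61 − 4·139 = -711
Policy B (H + 49, U + 28):
  U = 113 + 28 = 141
  H = 84 + 49 = 133
  E = 28 − 3·141 − 4·133 = -927
E: -711 − (-927) = 216

216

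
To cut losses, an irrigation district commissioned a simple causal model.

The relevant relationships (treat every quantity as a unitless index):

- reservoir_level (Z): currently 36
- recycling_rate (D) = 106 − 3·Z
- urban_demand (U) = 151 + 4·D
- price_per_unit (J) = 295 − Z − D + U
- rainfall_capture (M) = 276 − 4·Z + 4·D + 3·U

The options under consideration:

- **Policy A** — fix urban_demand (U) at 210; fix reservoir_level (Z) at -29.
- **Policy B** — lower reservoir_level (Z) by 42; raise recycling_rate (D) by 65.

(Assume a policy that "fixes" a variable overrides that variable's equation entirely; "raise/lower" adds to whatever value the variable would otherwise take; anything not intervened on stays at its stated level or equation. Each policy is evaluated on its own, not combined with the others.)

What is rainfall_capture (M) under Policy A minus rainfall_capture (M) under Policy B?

-1983

Policy A (U := 210, Z := -29):
  Z = -29
  D = 106 − 3·(-29) = 193
  U = 210
  M = 276 − 4·(-29) + 4·193 + 3·210 = 1794
Policy B (Z − 42, D + 65):
  Z = 36 − 42 = -6
  D = 106 − 3·(-6) (+65 from intervention) = 189
  U = 151 + 4·189 = 907
  M = 276 − 4·(-6) + 4·189 + 3·907 = 3777
M: 1794 − 3777 = -1983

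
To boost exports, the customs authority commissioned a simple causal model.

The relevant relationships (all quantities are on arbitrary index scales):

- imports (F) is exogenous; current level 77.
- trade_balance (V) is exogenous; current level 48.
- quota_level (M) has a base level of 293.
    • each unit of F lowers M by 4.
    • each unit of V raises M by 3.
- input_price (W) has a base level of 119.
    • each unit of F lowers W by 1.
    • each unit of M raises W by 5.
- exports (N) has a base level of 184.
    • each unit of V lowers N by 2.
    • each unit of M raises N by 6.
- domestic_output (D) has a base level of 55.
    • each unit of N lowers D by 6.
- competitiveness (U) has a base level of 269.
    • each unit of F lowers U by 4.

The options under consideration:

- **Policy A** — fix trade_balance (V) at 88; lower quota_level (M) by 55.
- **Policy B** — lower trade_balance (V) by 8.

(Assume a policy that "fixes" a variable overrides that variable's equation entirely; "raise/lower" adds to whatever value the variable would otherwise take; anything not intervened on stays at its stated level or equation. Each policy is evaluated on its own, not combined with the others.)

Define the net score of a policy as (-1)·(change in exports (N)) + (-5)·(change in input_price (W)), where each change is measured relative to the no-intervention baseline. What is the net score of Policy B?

Baseline:
  F = 77
  V = 48
  M = 293 − 4·77 + 3·48 = 129
  W = 119 − 77 + 5·129 = 687
  N = 184 − 2·48 + 6·129 = 862
Policy B (V − 8):
  F = 77
  V = 48 − 8 = 40
  M = 293 − 4·77 + 3·40 = 105
  W = 119 − 77 + 5·105 = 567
  N = 184 − 2·40 + 6·105 = 734
ΔN = 734 − 862 = -128; ΔW = 567 − 687 = -120
Score = (-1)·(-128) + (-5)·(-120) = 728

728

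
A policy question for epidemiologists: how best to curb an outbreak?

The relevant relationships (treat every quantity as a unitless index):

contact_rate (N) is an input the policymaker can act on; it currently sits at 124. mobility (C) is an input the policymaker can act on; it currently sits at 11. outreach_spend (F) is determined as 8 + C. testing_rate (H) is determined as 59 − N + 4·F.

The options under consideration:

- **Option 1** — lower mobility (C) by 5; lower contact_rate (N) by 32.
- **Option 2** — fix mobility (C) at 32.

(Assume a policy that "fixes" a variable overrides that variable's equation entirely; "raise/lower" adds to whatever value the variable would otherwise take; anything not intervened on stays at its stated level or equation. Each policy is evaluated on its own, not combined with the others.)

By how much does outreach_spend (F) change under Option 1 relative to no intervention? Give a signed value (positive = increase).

-5

Baseline:
  C = 11
  F = 8 + 11 = 19
Option 1 (C − 5, N − 32):
  C = 11 − 5 = 6
  F = 8 + 6 = 14
Change in F: 14 − 19 = -5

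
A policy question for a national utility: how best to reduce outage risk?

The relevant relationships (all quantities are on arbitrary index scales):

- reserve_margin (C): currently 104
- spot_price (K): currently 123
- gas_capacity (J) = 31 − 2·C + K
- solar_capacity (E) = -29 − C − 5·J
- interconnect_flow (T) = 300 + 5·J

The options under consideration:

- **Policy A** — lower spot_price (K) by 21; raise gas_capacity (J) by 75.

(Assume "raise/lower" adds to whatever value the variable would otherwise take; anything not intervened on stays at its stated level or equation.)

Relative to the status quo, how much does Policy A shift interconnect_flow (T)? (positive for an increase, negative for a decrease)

270

Baseline:
  C = 104
  K = 123
  J = 31 − 2·104 + 123 = -54
  T = 300 + 5·(-54) = 30
Policy A (K − 21, J + 75):
  C = 104
  K = 123 − 21 = 102
  J = 31 − 2·104 + 102 (+75 from intervention) = 0
  T = 300 + 5·0 = 300
Change in T: 300 − 30 = 270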